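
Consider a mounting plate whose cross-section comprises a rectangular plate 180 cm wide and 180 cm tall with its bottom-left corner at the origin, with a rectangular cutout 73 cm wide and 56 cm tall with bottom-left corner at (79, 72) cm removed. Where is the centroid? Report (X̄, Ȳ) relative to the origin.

X̄ = 86.32 cm, Ȳ = 88.56 cm

Part | A | x̄ᵢ | ȳᵢ | A·x̄ᵢ | A·ȳᵢ
plate | 32400.00 | 90.00 | 90.00 | 2916000.00 | 2916000.00
hole | -4088.00 | 115.50 | 100.00 | -472164.00 | -408800.00
Σ | 28312.00 |  |  | 2443836.00 | 2507200.00
X̄ = 2443836.00 / 28312.00 = 86.32 cm
Ȳ = 2507200.00 / 28312.00 = 88.56 cm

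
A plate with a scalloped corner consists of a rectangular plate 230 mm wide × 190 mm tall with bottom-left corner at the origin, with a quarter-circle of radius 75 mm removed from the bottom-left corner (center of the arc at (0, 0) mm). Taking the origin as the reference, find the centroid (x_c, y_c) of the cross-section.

x_c = 124.35 mm, y_c = 102.10 mm

plate: A = 230 × 190 = 43700.00, centroid at (115.00, 95.00).
removed quarter-circle: A = −¼π·75² = -4417.86, centroid at (31.83, 31.83).
ΣA = 39282.14 mm²
ΣAx_c = (43700.00)(115.00) + (-4417.86)(31.83) = 4884875.00 mm³
ΣAy_c = (43700.00)(95.00) + (-4417.86)(31.83) = 4010875.00 mm³
x_c = 4884875.00 / 39282.14 = 124.35 mm
y_c = 4010875.00 / 39282.14 = 102.10 mm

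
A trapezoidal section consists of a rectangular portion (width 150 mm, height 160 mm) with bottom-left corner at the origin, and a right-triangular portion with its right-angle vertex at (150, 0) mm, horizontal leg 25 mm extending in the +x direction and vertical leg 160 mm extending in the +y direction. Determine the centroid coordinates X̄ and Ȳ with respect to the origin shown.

X̄ = 81.41 mm, Ȳ = 77.95 mm

rectangular portion: A = 150 × 160 = 24000.00, centroid at (75.00, 80.00).
triangular portion: A = ½·25·160 = 2000.00, centroid at (158.33, 53.33).
ΣA = 26000.00 mm², ΣAX̄ = 2116666.67 mm³, ΣAȲ = 2026666.67 mm³.
X̄ = 2116666.67/26000.00 = 81.41 mm; Ȳ = 2026666.67/26000.00 = 77.95 mm.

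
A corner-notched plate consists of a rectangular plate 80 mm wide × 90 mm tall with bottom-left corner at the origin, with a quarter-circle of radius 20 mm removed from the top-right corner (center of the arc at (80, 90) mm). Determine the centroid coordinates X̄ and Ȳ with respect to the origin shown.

plate: A = 80 × 90 = 7200.00, centroid at (40.00, 45.00).
removed quarter-circle: A = −¼π·20² = -314.16, centroid at (71.51, 81.51).
ΣA = 6885.84 mm², ΣAX̄ = 265533.93 mm³, ΣAȲ = 298392.33 mm³.
X̄ = 265533.93/6885.84 = 38.56 mm; Ȳ = 298392.33/6885.84 = 43.33 mm.

X̄ = 38.56 mm, Ȳ = 43.33 mm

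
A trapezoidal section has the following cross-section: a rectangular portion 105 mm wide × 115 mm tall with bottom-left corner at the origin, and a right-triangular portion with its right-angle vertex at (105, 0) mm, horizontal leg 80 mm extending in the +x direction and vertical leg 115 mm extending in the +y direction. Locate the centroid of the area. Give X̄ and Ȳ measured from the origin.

rectangular portion: A = 105 × 115 = 12075.00, centroid at (52.50, 57.50).
triangular portion: A = ½·80·115 = 4600.00, centroid at (131.67, 38.33).
ΣA = 16675.00 mm²
ΣAX̄ = (12075.00)(52.50) + (4600.00)(131.67) = 1239604.17 mm³
ΣAȲ = (12075.00)(57.50) + (4600.00)(38.33) = 870645.83 mm³
X̄ = 1239604.17 / 16675.00 = 74.34 mm
Ȳ = 870645.83 / 16675.00 = 52.21 mm

X̄ = 74.34 mm, Ȳ = 52.21 mm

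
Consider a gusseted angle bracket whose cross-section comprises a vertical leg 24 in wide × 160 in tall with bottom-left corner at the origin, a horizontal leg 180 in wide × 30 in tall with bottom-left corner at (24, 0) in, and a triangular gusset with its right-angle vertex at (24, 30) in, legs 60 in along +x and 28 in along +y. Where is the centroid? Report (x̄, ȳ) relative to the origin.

vertical leg: A = 24 × 160 = 3840.00, centroid at (12.00, 80.00).
horizontal leg: A = 180 × 30 = 5400.00, centroid at (114.00, 15.00).
gusset: A = ½·60·28 = 840.00, centroid at (44.00, 39.33).
ΣA = 10080.00 in²
ΣAx̄ = (3840.00)(12.00) + (5400.00)(114.00) + (840.00)(44.00) = 698640.00 in³
ΣAȳ = (3840.00)(80.00) + (5400.00)(15.00) + (840.00)(39.33) = 421240.00 in³
x̄ = 698640.00 / 10080.00 = 69.31 in
ȳ = 421240.00 / 10080.00 = 41.79 in

x̄ = 69.31 in, ȳ = 41.79 in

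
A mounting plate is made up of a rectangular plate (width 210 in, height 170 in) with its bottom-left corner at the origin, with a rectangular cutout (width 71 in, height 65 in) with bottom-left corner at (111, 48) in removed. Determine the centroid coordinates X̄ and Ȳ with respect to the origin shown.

plate: A = 210 × 170 = 35700.00, centroid at (105.00, 85.00).
hole: A = −(71 × 65) = -4615.00, centroid at (146.50, 80.50).
ΣA = 31085.00 in²
ΣAX̄ = (35700.00)(105.00) + (-4615.00)(146.50) = 3072402.50 in³
ΣAȲ = (35700.00)(85.00) + (-4615.00)(80.50) = 2662992.50 in³
X̄ = 3072402.50 / 31085.00 = 98.84 in
Ȳ = 2662992.50 / 31085.00 = 85.67 in

X̄ = 98.84 in, Ȳ = 85.67 in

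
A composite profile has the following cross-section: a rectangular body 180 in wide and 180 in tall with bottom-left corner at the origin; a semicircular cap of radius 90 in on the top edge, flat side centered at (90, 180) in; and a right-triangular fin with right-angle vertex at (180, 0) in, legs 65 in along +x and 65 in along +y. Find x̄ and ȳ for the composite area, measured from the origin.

x̄ = 94.99 in, ȳ = 121.48 in

rectangular body: A = 180 × 180 = 32400.00, centroid at (90.00, 90.00).
semicircular top: A = ½π·90² = 12723.45, centroid at (90.00, 218.20).
triangular fin: A = ½·65·65 = 2112.50, centroid at (201.67, 21.67).
ΣA = 47235.95 in²
ΣAx̄ = (32400.00)(90.00) + (12723.45)(90.00) + (2112.50)(201.67) = 4487131.36 in³
ΣAȳ = (32400.00)(90.00) + (12723.45)(218.20) + (2112.50)(21.67) = 5737991.88 in³
x̄ = 4487131.36 / 47235.95 = 94.99 in
ȳ = 5737991.88 / 47235.95 = 121.48 in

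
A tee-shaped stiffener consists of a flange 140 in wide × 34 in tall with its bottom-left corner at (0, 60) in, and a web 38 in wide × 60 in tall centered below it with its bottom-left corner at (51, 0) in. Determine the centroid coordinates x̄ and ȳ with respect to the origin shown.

Part | A | x̄ᵢ | ȳᵢ | A·x̄ᵢ | A·ȳᵢ
web | 2280.00 | 70.00 | 30.00 | 159600.00 | 68400.00
flange | 4760.00 | 70.00 | 77.00 | 333200.00 | 366520.00
Σ | 7040.00 |  |  | 492800.00 | 434920.00
x̄ = 492800.00 / 7040.00 = 70.00 in
ȳ = 434920.00 / 7040.00 = 61.78 in

x̄ = 70.00 in, ȳ = 61.78 in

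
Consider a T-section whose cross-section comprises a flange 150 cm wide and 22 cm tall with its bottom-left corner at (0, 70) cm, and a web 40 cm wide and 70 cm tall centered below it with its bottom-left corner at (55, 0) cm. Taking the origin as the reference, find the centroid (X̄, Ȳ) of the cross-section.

web: A = 40 × 70 = 2800.00, centroid at (75.00, 35.00).
flange: A = 150 × 22 = 3300.00, centroid at (75.00, 81.00).
ΣA = 6100.00 cm², ΣAX̄ = 457500.00 cm³, ΣAȲ = 365300.00 cm³.
X̄ = 457500.00/6100.00 = 75.00 cm; Ȳ = 365300.00/6100.00 = 59.89 cm.

X̄ = 75.00 cm, Ȳ = 59.89 cm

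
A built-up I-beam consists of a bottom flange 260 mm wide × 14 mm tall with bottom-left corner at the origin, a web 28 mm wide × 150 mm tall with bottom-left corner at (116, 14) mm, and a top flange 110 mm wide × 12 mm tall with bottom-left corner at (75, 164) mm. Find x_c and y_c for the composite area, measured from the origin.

bottom flange: A = 260 × 14 = 3640.00, centroid at (130.00, 7.00).
web: A = 28 × 150 = 4200.00, centroid at (130.00, 89.00).
top flange: A = 110 × 12 = 1320.00, centroid at (130.00, 170.00).
ΣA = 9160.00 mm²
ΣAx_c = (3640.00)(130.00) + (4200.00)(130.00) + (1320.00)(130.00) = 1190800.00 mm³
ΣAy_c = (3640.00)(7.00) + (4200.00)(89.00) + (1320.00)(170.00) = 623680.00 mm³
x_c = 1190800.00 / 9160.00 = 130.00 mm
y_c = 623680.00 / 9160.00 = 68.09 mm

x_c = 130.00 mm, y_c = 68.09 mm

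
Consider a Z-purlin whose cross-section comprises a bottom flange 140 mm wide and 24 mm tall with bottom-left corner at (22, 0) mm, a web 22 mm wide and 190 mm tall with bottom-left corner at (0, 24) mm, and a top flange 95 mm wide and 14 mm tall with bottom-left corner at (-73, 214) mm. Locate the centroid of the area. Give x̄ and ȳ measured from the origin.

bottom flange: A = 140 × 24 = 3360.00, centroid at (92.00, 12.00).
web: A = 22 × 190 = 4180.00, centroid at (11.00, 119.00).
top flange: A = 95 × 14 = 1330.00, centroid at (-25.50, 221.00).
ΣA = 8870.00 mm², ΣAx̄ = 321185.00 mm³, ΣAȳ = 831670.00 mm³.
x̄ = 321185.00/8870.00 = 36.21 mm; ȳ = 831670.00/8870.00 = 93.76 mm.

x̄ = 36.21 mm, ȳ = 93.76 mm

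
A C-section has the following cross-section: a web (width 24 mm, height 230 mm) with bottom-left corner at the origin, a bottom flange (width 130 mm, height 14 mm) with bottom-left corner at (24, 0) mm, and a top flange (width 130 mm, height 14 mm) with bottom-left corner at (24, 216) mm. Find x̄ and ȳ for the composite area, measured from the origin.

web: A = 24 × 230 = 5520.00, centroid at (12.00, 115.00).
bottom flange: A = 130 × 14 = 1820.00, centroid at (89.00, 7.00).
top flange: A = 130 × 14 = 1820.00, centroid at (89.00, 223.00).
ΣA = 9160.00 mm²
ΣAx̄ = (5520.00)(12.00) + (1820.00)(89.00) + (1820.00)(89.00) = 390200.00 mm³
ΣAȳ = (5520.00)(115.00) + (1820.00)(7.00) + (1820.00)(223.00) = 1053400.00 mm³
x̄ = 390200.00 / 9160.00 = 42.60 mm
ȳ = 1053400.00 / 9160.00 = 115.00 mm

x̄ = 42.60 mm, ȳ = 115.00 mm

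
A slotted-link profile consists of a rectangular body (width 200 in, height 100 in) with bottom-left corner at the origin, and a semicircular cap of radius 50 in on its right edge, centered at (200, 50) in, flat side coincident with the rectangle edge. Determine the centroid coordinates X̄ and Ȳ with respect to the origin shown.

Part | A | x̄ᵢ | ȳᵢ | A·x̄ᵢ | A·ȳᵢ
rectangular body | 20000.00 | 100.00 | 50.00 | 2000000.00 | 1000000.00
semicircular end | 3926.99 | 221.22 | 50.00 | 868731.50 | 196349.54
Σ | 23926.99 |  |  | 2868731.50 | 1196349.54
X̄ = 2868731.50 / 23926.99 = 119.90 in
Ȳ = 1196349.54 / 23926.99 = 50.00 in

X̄ = 119.90 in, Ȳ = 50.00 in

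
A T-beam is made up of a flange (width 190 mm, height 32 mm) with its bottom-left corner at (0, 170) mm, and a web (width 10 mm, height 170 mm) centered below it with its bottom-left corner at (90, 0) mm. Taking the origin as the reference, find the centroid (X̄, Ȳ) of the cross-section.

web: A = 10 × 170 = 1700.00, centroid at (95.00, 85.00).
flange: A = 190 × 32 = 6080.00, centroid at (95.00, 186.00).
ΣA = 7780.00 mm², ΣAX̄ = 739100.00 mm³, ΣAȲ = 1275380.00 mm³.
X̄ = 739100.00/7780.00 = 95.00 mm; Ȳ = 1275380.00/7780.00 = 163.93 mm.

X̄ = 95.00 mm, Ȳ = 163.93 mm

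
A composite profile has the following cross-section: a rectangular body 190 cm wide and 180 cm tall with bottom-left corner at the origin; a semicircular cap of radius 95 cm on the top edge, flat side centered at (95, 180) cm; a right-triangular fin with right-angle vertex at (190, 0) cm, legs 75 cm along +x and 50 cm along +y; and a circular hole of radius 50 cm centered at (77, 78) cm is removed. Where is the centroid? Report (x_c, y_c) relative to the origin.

rectangular body: A = 190 × 180 = 34200.00, centroid at (95.00, 90.00).
semicircular top: A = ½π·95² = 14176.44, centroid at (95.00, 220.32).
triangular fin: A = ½·75·50 = 1875.00, centroid at (215.00, 16.67).
hole: A = −π·50² = -7853.98, centroid at (77.00, 78.00).
ΣA = 42397.46 cm²
ΣAx_c = (34200.00)(95.00) + (14176.44)(95.00) + (1875.00)(215.00) + (-7853.98)(77.00) = 4394129.91 cm³
ΣAy_c = (34200.00)(90.00) + (14176.44)(220.32) + (1875.00)(16.67) + (-7853.98)(78.00) = 5619981.40 cm³
x_c = 4394129.91 / 42397.46 = 103.64 cm
y_c = 5619981.40 / 42397.46 = 132.55 cm

x_c = 103.64 cm, y_c = 132.55 cm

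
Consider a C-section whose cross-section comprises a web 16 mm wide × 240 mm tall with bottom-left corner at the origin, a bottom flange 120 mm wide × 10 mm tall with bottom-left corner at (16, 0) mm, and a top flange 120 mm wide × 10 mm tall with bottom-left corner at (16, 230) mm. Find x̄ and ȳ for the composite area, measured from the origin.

x̄ = 34.15 mm, ȳ = 120.00 mm

web: A = 16 × 240 = 3840.00, centroid at (8.00, 120.00).
bottom flange: A = 120 × 10 = 1200.00, centroid at (76.00, 5.00).
top flange: A = 120 × 10 = 1200.00, centroid at (76.00, 235.00).
ΣA = 6240.00 mm², ΣAx̄ = 213120.00 mm³, ΣAȳ = 748800.00 mm³.
x̄ = 213120.00/6240.00 = 34.15 mm; ȳ = 748800.00/6240.00 = 120.00 mm.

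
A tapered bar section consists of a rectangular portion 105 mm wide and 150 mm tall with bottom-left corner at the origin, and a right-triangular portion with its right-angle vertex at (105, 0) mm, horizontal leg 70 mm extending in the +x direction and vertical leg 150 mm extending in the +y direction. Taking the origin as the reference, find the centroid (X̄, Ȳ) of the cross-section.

Part | A | x̄ᵢ | ȳᵢ | A·x̄ᵢ | A·ȳᵢ
rectangular portion | 15750.00 | 52.50 | 75.00 | 826875.00 | 1181250.00
triangular portion | 5250.00 | 128.33 | 50.00 | 673750.00 | 262500.00
Σ | 21000.00 |  |  | 1500625.00 | 1443750.00
X̄ = 1500625.00 / 21000.00 = 71.46 mm
Ȳ = 1443750.00 / 21000.00 = 68.75 mm

X̄ = 71.46 mm, Ȳ = 68.75 mm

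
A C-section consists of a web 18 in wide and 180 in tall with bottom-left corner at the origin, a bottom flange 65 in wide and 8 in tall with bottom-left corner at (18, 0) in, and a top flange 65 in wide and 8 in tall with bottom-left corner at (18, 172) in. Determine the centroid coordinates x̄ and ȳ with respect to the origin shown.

web: A = 18 × 180 = 3240.00, centroid at (9.00, 90.00).
bottom flange: A = 65 × 8 = 520.00, centroid at (50.50, 4.00).
top flange: A = 65 × 8 = 520.00, centroid at (50.50, 176.00).
ΣA = 4280.00 in², ΣAx̄ = 81680.00 in³, ΣAȳ = 385200.00 in³.
x̄ = 81680.00/4280.00 = 19.08 in; ȳ = 385200.00/4280.00 = 90.00 in.

x̄ = 19.08 in, ȳ = 90.00 in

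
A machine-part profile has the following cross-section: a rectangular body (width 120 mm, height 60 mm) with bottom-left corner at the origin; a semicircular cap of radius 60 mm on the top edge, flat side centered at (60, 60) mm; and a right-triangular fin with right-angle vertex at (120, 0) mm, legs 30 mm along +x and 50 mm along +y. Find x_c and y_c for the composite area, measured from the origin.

rectangular body: A = 120 × 60 = 7200.00, centroid at (60.00, 30.00).
semicircular top: A = ½π·60² = 5654.87, centroid at (60.00, 85.46).
triangular fin: A = ½·30·50 = 750.00, centroid at (130.00, 16.67).
ΣA = 13604.87 mm², ΣAx_c = 868792.01 mm³, ΣAy_c = 711792.01 mm³.
x_c = 868792.01/13604.87 = 63.86 mm; y_c = 711792.01/13604.87 = 52.32 mm.

x_c = 63.86 mm, y_c = 52.32 mm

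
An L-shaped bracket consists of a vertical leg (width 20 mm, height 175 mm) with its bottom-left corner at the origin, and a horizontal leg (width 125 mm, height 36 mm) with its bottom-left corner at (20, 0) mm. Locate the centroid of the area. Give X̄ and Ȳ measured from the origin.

Part | A | x̄ᵢ | ȳᵢ | A·x̄ᵢ | A·ȳᵢ
vertical leg | 3500.00 | 10.00 | 87.50 | 35000.00 | 306250.00
horizontal leg | 4500.00 | 82.50 | 18.00 | 371250.00 | 81000.00
Σ | 8000.00 |  |  | 406250.00 | 387250.00
X̄ = 406250.00 / 8000.00 = 50.78 mm
Ȳ = 387250.00 / 8000.00 = 48.41 mm

X̄ = 50.78 mm, Ȳ = 48.41 mm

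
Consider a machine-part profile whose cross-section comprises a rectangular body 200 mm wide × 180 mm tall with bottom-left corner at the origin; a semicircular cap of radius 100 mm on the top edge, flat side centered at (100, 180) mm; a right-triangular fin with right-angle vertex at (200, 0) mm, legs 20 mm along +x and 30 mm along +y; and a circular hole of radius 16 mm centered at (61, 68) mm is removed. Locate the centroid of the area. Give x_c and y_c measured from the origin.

x_c = 101.24 mm, y_c = 130.51 mm

Part | A | x̄ᵢ | ȳᵢ | A·x̄ᵢ | A·ȳᵢ
rectangular body | 36000.00 | 100.00 | 90.00 | 3600000.00 | 3240000.00
semicircular top | 15707.96 | 100.00 | 222.44 | 1570796.33 | 3494100.05
triangular fin | 300.00 | 206.67 | 10.00 | 62000.00 | 3000.00
hole | -804.25 | 61.00 | 68.00 | -49059.11 | -54688.84
Σ | 51203.72 |  |  | 5183737.22 | 6682411.21
x_c = 5183737.22 / 51203.72 = 101.24 mm
y_c = 6682411.21 / 51203.72 = 130.51 mm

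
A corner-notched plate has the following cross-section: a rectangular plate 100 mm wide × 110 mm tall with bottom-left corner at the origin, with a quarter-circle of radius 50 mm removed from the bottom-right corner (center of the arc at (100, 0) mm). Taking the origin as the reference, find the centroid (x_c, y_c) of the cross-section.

x_c = 43.75 mm, y_c = 62.34 mm

plate: A = 100 × 110 = 11000.00, centroid at (50.00, 55.00).
removed quarter-circle: A = −¼π·50² = -1963.50, centroid at (78.78, 21.22).
ΣA = 9036.50 mm²
ΣAx_c = (11000.00)(50.00) + (-1963.50)(78.78) = 395317.13 mm³
ΣAy_c = (11000.00)(55.00) + (-1963.50)(21.22) = 563333.33 mm³
x_c = 395317.13 / 9036.50 = 43.75 mm
y_c = 563333.33 / 9036.50 = 62.34 mm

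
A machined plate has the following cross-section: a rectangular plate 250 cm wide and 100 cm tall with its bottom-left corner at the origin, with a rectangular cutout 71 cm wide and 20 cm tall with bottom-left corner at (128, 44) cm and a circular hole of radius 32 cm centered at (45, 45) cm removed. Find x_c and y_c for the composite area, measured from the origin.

x_c = 134.95 cm, y_c = 50.51 cm

plate: A = 250 × 100 = 25000.00, centroid at (125.00, 50.00).
hole 1: A = −(71 × 20) = -1420.00, centroid at (163.50, 54.00).
hole 2: A = −π·32² = -3216.99, centroid at (45.00, 45.00).
ΣA = 20363.01 cm²
ΣAx_c = (25000.00)(125.00) + (-1420.00)(163.50) + (-3216.99)(45.00) = 2748065.41 cm³
ΣAy_c = (25000.00)(50.00) + (-1420.00)(54.00) + (-3216.99)(45.00) = 1028555.41 cm³
x_c = 2748065.41 / 20363.01 = 134.95 cm
y_c = 1028555.41 / 20363.01 = 50.51 cm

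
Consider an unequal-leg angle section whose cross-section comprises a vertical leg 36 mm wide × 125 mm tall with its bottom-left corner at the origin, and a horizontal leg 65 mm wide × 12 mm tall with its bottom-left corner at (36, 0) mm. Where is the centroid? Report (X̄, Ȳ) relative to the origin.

X̄ = 25.46 mm, Ȳ = 54.15 mm

vertical leg: A = 36 × 125 = 4500.00, centroid at (18.00, 62.50).
horizontal leg: A = 65 × 12 = 780.00, centroid at (68.50, 6.00).
ΣA = 5280.00 mm²
ΣAX̄ = (4500.00)(18.00) + (780.00)(68.50) = 134430.00 mm³
ΣAȲ = (4500.00)(62.50) + (780.00)(6.00) = 285930.00 mm³
X̄ = 134430.00 / 5280.00 = 25.46 mm
Ȳ = 285930.00 / 5280.00 = 54.15 mm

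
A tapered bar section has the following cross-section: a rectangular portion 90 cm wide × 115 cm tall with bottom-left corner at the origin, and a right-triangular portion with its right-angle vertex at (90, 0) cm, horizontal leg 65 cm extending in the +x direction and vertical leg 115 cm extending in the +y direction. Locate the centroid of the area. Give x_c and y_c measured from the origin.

rectangular portion: A = 90 × 115 = 10350.00, centroid at (45.00, 57.50).
triangular portion: A = ½·65·115 = 3737.50, centroid at (111.67, 38.33).
ΣA = 14087.50 cm², ΣAx_c = 883104.17 cm³, ΣAy_c = 738395.83 cm³.
x_c = 883104.17/14087.50 = 62.69 cm; y_c = 738395.83/14087.50 = 52.41 cm.

x_c = 62.69 cm, y_c = 52.41 cm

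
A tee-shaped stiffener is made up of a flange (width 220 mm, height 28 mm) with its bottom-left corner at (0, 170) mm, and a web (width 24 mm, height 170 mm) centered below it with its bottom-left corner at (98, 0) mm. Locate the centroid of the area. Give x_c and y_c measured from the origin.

Part | A | x̄ᵢ | ȳᵢ | A·x̄ᵢ | A·ȳᵢ
web | 4080.00 | 110.00 | 85.00 | 448800.00 | 346800.00
flange | 6160.00 | 110.00 | 184.00 | 677600.00 | 1133440.00
Σ | 10240.00 |  |  | 1126400.00 | 1480240.00
x_c = 1126400.00 / 10240.00 = 110.00 mm
y_c = 1480240.00 / 10240.00 = 144.55 mm

x_c = 110.00 mm, y_c = 144.55 mm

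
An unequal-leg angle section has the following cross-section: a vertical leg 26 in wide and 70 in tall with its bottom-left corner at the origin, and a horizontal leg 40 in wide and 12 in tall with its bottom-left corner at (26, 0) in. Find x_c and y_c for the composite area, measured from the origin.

x_c = 19.89 in, y_c = 28.95 in

Part | A | x̄ᵢ | ȳᵢ | A·x̄ᵢ | A·ȳᵢ
vertical leg | 1820.00 | 13.00 | 35.00 | 23660.00 | 63700.00
horizontal leg | 480.00 | 46.00 | 6.00 | 22080.00 | 2880.00
Σ | 2300.00 |  |  | 45740.00 | 66580.00
x_c = 45740.00 / 2300.00 = 19.89 in
y_c = 66580.00 / 2300.00 = 28.95 in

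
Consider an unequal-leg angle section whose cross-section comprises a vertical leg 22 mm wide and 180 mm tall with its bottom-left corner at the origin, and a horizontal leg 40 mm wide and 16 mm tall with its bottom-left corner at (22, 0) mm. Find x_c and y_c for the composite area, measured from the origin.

Part | A | x̄ᵢ | ȳᵢ | A·x̄ᵢ | A·ȳᵢ
vertical leg | 3960.00 | 11.00 | 90.00 | 43560.00 | 356400.00
horizontal leg | 640.00 | 42.00 | 8.00 | 26880.00 | 5120.00
Σ | 4600.00 |  |  | 70440.00 | 361520.00
x_c = 70440.00 / 4600.00 = 15.31 mm
y_c = 361520.00 / 4600.00 = 78.59 mm

x_c = 15.31 mm, y_c = 78.59 mm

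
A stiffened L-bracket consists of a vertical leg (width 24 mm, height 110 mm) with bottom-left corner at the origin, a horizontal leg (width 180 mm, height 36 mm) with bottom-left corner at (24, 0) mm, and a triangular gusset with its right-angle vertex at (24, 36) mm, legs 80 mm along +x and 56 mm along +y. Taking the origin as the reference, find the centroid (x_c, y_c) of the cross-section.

vertical leg: A = 24 × 110 = 2640.00, centroid at (12.00, 55.00).
horizontal leg: A = 180 × 36 = 6480.00, centroid at (114.00, 18.00).
gusset: A = ½·80·56 = 2240.00, centroid at (50.67, 54.67).
ΣA = 11360.00 mm², ΣAx_c = 883893.33 mm³, ΣAy_c = 384293.33 mm³.
x_c = 883893.33/11360.00 = 77.81 mm; y_c = 384293.33/11360.00 = 33.83 mm.

x_c = 77.81 mm, y_c = 33.83 mm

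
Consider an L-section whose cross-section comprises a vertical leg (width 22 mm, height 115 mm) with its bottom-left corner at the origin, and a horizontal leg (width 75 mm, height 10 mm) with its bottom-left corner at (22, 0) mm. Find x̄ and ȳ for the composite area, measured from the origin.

x̄ = 22.09 mm, ȳ = 45.50 mm

vertical leg: A = 22 × 115 = 2530.00, centroid at (11.00, 57.50).
horizontal leg: A = 75 × 10 = 750.00, centroid at (59.50, 5.00).
ΣA = 3280.00 mm², ΣAx̄ = 72455.00 mm³, ΣAȳ = 149225.00 mm³.
x̄ = 72455.00/3280.00 = 22.09 mm; ȳ = 149225.00/3280.00 = 45.50 mm.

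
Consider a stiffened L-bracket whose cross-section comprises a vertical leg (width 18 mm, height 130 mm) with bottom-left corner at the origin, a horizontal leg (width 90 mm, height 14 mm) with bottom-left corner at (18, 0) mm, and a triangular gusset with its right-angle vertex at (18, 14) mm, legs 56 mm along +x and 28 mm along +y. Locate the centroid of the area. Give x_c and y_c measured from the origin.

vertical leg: A = 18 × 130 = 2340.00, centroid at (9.00, 65.00).
horizontal leg: A = 90 × 14 = 1260.00, centroid at (63.00, 7.00).
gusset: A = ½·56·28 = 784.00, centroid at (36.67, 23.33).
ΣA = 4384.00 mm²
ΣAx_c = (2340.00)(9.00) + (1260.00)(63.00) + (784.00)(36.67) = 129186.67 mm³
ΣAy_c = (2340.00)(65.00) + (1260.00)(7.00) + (784.00)(23.33) = 179213.33 mm³
x_c = 129186.67 / 4384.00 = 29.47 mm
y_c = 179213.33 / 4384.00 = 40.88 mm

x_c = 29.47 mm, y_c = 40.88 mm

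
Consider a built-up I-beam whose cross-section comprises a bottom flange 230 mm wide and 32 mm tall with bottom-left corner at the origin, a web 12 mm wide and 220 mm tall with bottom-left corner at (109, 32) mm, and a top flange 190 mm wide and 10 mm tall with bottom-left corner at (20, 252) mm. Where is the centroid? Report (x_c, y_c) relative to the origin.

bottom flange: A = 230 × 32 = 7360.00, centroid at (115.00, 16.00).
web: A = 12 × 220 = 2640.00, centroid at (115.00, 142.00).
top flange: A = 190 × 10 = 1900.00, centroid at (115.00, 257.00).
ΣA = 11900.00 mm²
ΣAx_c = (7360.00)(115.00) + (2640.00)(115.00) + (1900.00)(115.00) = 1368500.00 mm³
ΣAy_c = (7360.00)(16.00) + (2640.00)(142.00) + (1900.00)(257.00) = 980940.00 mm³
x_c = 1368500.00 / 11900.00 = 115.00 mm
y_c = 980940.00 / 11900.00 = 82.43 mm

x_c = 115.00 mm, y_c = 82.43 mm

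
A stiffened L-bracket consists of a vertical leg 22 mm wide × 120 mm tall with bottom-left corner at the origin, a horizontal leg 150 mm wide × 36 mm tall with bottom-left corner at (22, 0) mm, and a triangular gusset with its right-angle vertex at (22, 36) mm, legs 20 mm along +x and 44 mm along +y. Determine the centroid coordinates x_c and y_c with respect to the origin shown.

x_c = 66.68 mm, y_c = 32.77 mm

Part | A | x̄ᵢ | ȳᵢ | A·x̄ᵢ | A·ȳᵢ
vertical leg | 2640.00 | 11.00 | 60.00 | 29040.00 | 158400.00
horizontal leg | 5400.00 | 97.00 | 18.00 | 523800.00 | 97200.00
gusset | 440.00 | 28.67 | 50.67 | 12613.33 | 22293.33
Σ | 8480.00 |  |  | 565453.33 | 277893.33
x_c = 565453.33 / 8480.00 = 66.68 mm
y_c = 277893.33 / 8480.00 = 32.77 mm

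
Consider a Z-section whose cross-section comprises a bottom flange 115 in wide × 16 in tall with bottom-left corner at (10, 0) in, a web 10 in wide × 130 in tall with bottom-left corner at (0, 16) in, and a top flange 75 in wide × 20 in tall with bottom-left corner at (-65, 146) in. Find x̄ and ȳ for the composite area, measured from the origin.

x̄ = 19.28 in, ȳ = 76.30 in

bottom flange: A = 115 × 16 = 1840.00, centroid at (67.50, 8.00).
web: A = 10 × 130 = 1300.00, centroid at (5.00, 81.00).
top flange: A = 75 × 20 = 1500.00, centroid at (-27.50, 156.00).
ΣA = 4640.00 in², ΣAx̄ = 89450.00 in³, ΣAȳ = 354020.00 in³.
x̄ = 89450.00/4640.00 = 19.28 in; ȳ = 354020.00/4640.00 = 76.30 in.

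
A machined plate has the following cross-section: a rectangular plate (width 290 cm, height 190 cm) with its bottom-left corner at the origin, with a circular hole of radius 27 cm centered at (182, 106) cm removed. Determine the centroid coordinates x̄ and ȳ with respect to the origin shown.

x̄ = 143.40 cm, ȳ = 94.52 cm

plate: A = 290 × 190 = 55100.00, centroid at (145.00, 95.00).
hole: A = −π·27² = -2290.22, centroid at (182.00, 106.00).
ΣA = 52809.78 cm²
ΣAx̄ = (55100.00)(145.00) + (-2290.22)(182.00) = 7572679.77 cm³
ΣAȳ = (55100.00)(95.00) + (-2290.22)(106.00) = 4991736.57 cm³
x̄ = 7572679.77 / 52809.78 = 143.40 cm
ȳ = 4991736.57 / 52809.78 = 94.52 cm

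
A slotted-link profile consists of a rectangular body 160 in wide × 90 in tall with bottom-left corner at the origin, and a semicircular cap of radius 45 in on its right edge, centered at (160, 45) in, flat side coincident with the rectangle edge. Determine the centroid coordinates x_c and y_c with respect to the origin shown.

x_c = 97.93 in, y_c = 45.00 in

Part | A | x̄ᵢ | ȳᵢ | A·x̄ᵢ | A·ȳᵢ
rectangular body | 14400.00 | 80.00 | 45.00 | 1152000.00 | 648000.00
semicircular end | 3180.86 | 179.10 | 45.00 | 569688.01 | 143138.82
Σ | 17580.86 |  |  | 1721688.01 | 791138.82
x_c = 1721688.01 / 17580.86 = 97.93 in
y_c = 791138.82 / 17580.86 = 45.00 in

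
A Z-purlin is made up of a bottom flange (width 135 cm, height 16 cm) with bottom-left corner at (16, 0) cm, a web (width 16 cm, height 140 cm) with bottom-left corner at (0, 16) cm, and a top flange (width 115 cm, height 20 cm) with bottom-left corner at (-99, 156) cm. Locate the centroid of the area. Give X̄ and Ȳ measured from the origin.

X̄ = 15.35 cm, Ȳ = 88.32 cm

bottom flange: A = 135 × 16 = 2160.00, centroid at (83.50, 8.00).
web: A = 16 × 140 = 2240.00, centroid at (8.00, 86.00).
top flange: A = 115 × 20 = 2300.00, centroid at (-41.50, 166.00).
ΣA = 6700.00 cm²
ΣAX̄ = (2160.00)(83.50) + (2240.00)(8.00) + (2300.00)(-41.50) = 102830.00 cm³
ΣAȲ = (2160.00)(8.00) + (2240.00)(86.00) + (2300.00)(166.00) = 591720.00 cm³
X̄ = 102830.00 / 6700.00 = 15.35 cm
Ȳ = 591720.00 / 6700.00 = 88.32 cm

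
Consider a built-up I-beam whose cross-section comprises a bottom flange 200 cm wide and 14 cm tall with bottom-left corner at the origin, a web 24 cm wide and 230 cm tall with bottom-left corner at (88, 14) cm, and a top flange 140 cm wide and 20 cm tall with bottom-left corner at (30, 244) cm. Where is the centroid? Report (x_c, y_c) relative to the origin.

x_c = 100.00 cm, y_c = 129.76 cm

bottom flange: A = 200 × 14 = 2800.00, centroid at (100.00, 7.00).
web: A = 24 × 230 = 5520.00, centroid at (100.00, 129.00).
top flange: A = 140 × 20 = 2800.00, centroid at (100.00, 254.00).
ΣA = 11120.00 cm², ΣAx_c = 1112000.00 cm³, ΣAy_c = 1442880.00 cm³.
x_c = 1112000.00/11120.00 = 100.00 cm; y_c = 1442880.00/11120.00 = 129.76 cm.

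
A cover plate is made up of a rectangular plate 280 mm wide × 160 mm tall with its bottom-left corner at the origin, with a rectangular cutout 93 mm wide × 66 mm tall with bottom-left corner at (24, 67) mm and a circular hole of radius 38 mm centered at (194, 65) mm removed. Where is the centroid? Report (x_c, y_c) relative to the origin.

x_c = 145.32 mm, y_c = 78.40 mm

plate: A = 280 × 160 = 44800.00, centroid at (140.00, 80.00).
hole 1: A = −(93 × 66) = -6138.00, centroid at (70.50, 100.00).
hole 2: A = −π·38² = -4536.46, centroid at (194.00, 65.00).
ΣA = 34125.54 mm²
ΣAx_c = (44800.00)(140.00) + (-6138.00)(70.50) + (-4536.46)(194.00) = 4959197.80 mm³
ΣAy_c = (44800.00)(80.00) + (-6138.00)(100.00) + (-4536.46)(65.00) = 2675330.11 mm³
x_c = 4959197.80 / 34125.54 = 145.32 mm
y_c = 2675330.11 / 34125.54 = 78.40 mm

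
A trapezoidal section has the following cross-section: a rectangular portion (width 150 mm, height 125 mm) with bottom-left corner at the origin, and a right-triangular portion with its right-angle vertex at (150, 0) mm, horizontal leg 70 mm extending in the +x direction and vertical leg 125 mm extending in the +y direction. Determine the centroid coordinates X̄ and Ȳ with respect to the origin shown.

X̄ = 93.60 mm, Ȳ = 58.56 mm

rectangular portion: A = 150 × 125 = 18750.00, centroid at (75.00, 62.50).
triangular portion: A = ½·70·125 = 4375.00, centroid at (173.33, 41.67).
ΣA = 23125.00 mm²
ΣAX̄ = (18750.00)(75.00) + (4375.00)(173.33) = 2164583.33 mm³
ΣAȲ = (18750.00)(62.50) + (4375.00)(41.67) = 1354166.67 mm³
X̄ = 2164583.33 / 23125.00 = 93.60 mm
Ȳ = 1354166.67 / 23125.00 = 58.56 mm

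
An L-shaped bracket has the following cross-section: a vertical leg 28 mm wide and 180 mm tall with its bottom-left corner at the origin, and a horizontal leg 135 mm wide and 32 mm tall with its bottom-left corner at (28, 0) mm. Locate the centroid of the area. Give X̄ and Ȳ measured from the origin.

X̄ = 51.62 mm, Ȳ = 55.85 mm

Part | A | x̄ᵢ | ȳᵢ | A·x̄ᵢ | A·ȳᵢ
vertical leg | 5040.00 | 14.00 | 90.00 | 70560.00 | 453600.00
horizontal leg | 4320.00 | 95.50 | 16.00 | 412560.00 | 69120.00
Σ | 9360.00 |  |  | 483120.00 | 522720.00
X̄ = 483120.00 / 9360.00 = 51.62 mm
Ȳ = 522720.00 / 9360.00 = 55.85 mm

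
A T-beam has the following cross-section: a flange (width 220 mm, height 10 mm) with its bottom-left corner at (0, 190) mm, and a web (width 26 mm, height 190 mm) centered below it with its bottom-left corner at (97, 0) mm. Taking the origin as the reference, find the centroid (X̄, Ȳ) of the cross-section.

web: A = 26 × 190 = 4940.00, centroid at (110.00, 95.00).
flange: A = 220 × 10 = 2200.00, centroid at (110.00, 195.00).
ΣA = 7140.00 mm², ΣAX̄ = 785400.00 mm³, ΣAȲ = 898300.00 mm³.
X̄ = 785400.00/7140.00 = 110.00 mm; Ȳ = 898300.00/7140.00 = 125.81 mm.

X̄ = 110.00 mm, Ȳ = 125.81 mm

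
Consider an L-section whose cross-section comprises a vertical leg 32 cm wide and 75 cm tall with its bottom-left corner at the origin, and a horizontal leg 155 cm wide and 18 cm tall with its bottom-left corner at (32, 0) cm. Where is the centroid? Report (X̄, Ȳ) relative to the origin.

X̄ = 66.26 cm, Ȳ = 22.18 cm

Part | A | x̄ᵢ | ȳᵢ | A·x̄ᵢ | A·ȳᵢ
vertical leg | 2400.00 | 16.00 | 37.50 | 38400.00 | 90000.00
horizontal leg | 2790.00 | 109.50 | 9.00 | 305505.00 | 25110.00
Σ | 5190.00 |  |  | 343905.00 | 115110.00
X̄ = 343905.00 / 5190.00 = 66.26 cm
Ȳ = 115110.00 / 5190.00 = 22.18 cm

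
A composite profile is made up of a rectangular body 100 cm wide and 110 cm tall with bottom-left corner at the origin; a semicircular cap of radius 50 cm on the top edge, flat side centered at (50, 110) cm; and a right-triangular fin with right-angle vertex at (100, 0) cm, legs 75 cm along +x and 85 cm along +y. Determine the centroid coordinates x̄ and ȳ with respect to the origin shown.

rectangular body: A = 100 × 110 = 11000.00, centroid at (50.00, 55.00).
semicircular top: A = ½π·50² = 3926.99, centroid at (50.00, 131.22).
triangular fin: A = ½·75·85 = 3187.50, centroid at (125.00, 28.33).
ΣA = 18114.49 cm², ΣAx̄ = 1144787.04 cm³, ΣAȳ = 1210614.82 cm³.
x̄ = 1144787.04/18114.49 = 63.20 cm; ȳ = 1210614.82/18114.49 = 66.83 cm.

x̄ = 63.20 cm, ȳ = 66.83 cm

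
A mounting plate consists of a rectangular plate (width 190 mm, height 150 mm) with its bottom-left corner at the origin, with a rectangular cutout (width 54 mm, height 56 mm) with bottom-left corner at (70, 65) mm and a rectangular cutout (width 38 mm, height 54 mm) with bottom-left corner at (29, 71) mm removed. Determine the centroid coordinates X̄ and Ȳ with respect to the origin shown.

X̄ = 98.86 mm, Ȳ = 70.66 mm

plate: A = 190 × 150 = 28500.00, centroid at (95.00, 75.00).
hole 1: A = −(54 × 56) = -3024.00, centroid at (97.00, 93.00).
hole 2: A = −(38 × 54) = -2052.00, centroid at (48.00, 98.00).
ΣA = 23424.00 mm², ΣAX̄ = 2315676.00 mm³, ΣAȲ = 1655172.00 mm³.
X̄ = 2315676.00/23424.00 = 98.86 mm; Ȳ = 1655172.00/23424.00 = 70.66 mm.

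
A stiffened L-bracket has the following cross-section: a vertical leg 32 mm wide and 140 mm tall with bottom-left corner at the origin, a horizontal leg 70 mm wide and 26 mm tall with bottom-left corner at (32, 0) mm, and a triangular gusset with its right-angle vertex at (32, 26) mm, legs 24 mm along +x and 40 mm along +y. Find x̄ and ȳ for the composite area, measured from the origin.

x̄ = 31.39 mm, ȳ = 52.53 mm

vertical leg: A = 32 × 140 = 4480.00, centroid at (16.00, 70.00).
horizontal leg: A = 70 × 26 = 1820.00, centroid at (67.00, 13.00).
gusset: A = ½·24·40 = 480.00, centroid at (40.00, 39.33).
ΣA = 6780.00 mm²
ΣAx̄ = (4480.00)(16.00) + (1820.00)(67.00) + (480.00)(40.00) = 212820.00 mm³
ΣAȳ = (4480.00)(70.00) + (1820.00)(13.00) + (480.00)(39.33) = 356140.00 mm³
x̄ = 212820.00 / 6780.00 = 31.39 mm
ȳ = 356140.00 / 6780.00 = 52.53 mm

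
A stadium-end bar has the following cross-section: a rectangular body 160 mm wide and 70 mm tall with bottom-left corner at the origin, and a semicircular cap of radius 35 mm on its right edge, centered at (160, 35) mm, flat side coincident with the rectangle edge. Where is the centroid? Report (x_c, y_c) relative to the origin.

rectangular body: A = 160 × 70 = 11200.00, centroid at (80.00, 35.00).
semicircular end: A = ½π·35² = 1924.23, centroid at (174.85, 35.00).
ΣA = 13124.23 mm², ΣAx_c = 1232459.41 mm³, ΣAy_c = 459347.89 mm³.
x_c = 1232459.41/13124.23 = 93.91 mm; y_c = 459347.89/13124.23 = 35.00 mm.

x_c = 93.91 mm, y_c = 35.00 mm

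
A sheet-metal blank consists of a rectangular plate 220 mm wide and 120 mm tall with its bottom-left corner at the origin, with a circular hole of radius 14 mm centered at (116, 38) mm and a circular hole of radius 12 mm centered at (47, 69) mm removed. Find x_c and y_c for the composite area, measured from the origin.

plate: A = 220 × 120 = 26400.00, centroid at (110.00, 60.00).
hole 1: A = −π·14² = -615.75, centroid at (116.00, 38.00).
hole 2: A = −π·12² = -452.39, centroid at (47.00, 69.00).
ΣA = 25331.86 mm²
ΣAx_c = (26400.00)(110.00) + (-615.75)(116.00) + (-452.39)(47.00) = 2811310.45 mm³
ΣAy_c = (26400.00)(60.00) + (-615.75)(38.00) + (-452.39)(69.00) = 1529386.55 mm³
x_c = 2811310.45 / 25331.86 = 110.98 mm
y_c = 1529386.55 / 25331.86 = 60.37 mm

x_c = 110.98 mm, y_c = 60.37 mm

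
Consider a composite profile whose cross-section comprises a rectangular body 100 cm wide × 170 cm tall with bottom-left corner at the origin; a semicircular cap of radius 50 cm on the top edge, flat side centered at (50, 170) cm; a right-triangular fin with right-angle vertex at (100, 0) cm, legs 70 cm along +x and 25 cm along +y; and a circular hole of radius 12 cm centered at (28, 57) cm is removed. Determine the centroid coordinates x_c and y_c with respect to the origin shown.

rectangular body: A = 100 × 170 = 17000.00, centroid at (50.00, 85.00).
semicircular top: A = ½π·50² = 3926.99, centroid at (50.00, 191.22).
triangular fin: A = ½·70·25 = 875.00, centroid at (123.33, 8.33).
hole: A = −π·12² = -452.39, centroid at (28.00, 57.00).
ΣA = 21349.60 cm²
ΣAx_c = (17000.00)(50.00) + (3926.99)(50.00) + (875.00)(123.33) + (-452.39)(28.00) = 1141599.31 cm³
ΣAy_c = (17000.00)(85.00) + (3926.99)(191.22) + (875.00)(8.33) + (-452.39)(57.00) = 2177427.25 cm³
x_c = 1141599.31 / 21349.60 = 53.47 cm
y_c = 2177427.25 / 21349.60 = 101.99 cm

x_c = 53.47 cm, y_c = 101.99 cm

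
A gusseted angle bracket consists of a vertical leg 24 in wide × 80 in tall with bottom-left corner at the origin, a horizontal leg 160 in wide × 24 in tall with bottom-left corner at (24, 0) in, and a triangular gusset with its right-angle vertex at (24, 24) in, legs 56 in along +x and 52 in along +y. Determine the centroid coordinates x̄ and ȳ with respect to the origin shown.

x̄ = 67.15 in, ȳ = 25.37 in

vertical leg: A = 24 × 80 = 1920.00, centroid at (12.00, 40.00).
horizontal leg: A = 160 × 24 = 3840.00, centroid at (104.00, 12.00).
gusset: A = ½·56·52 = 1456.00, centroid at (42.67, 41.33).
ΣA = 7216.00 in²
ΣAx̄ = (1920.00)(12.00) + (3840.00)(104.00) + (1456.00)(42.67) = 484522.67 in³
ΣAȳ = (1920.00)(40.00) + (3840.00)(12.00) + (1456.00)(41.33) = 183061.33 in³
x̄ = 484522.67 / 7216.00 = 67.15 in
ȳ = 183061.33 / 7216.00 = 25.37 in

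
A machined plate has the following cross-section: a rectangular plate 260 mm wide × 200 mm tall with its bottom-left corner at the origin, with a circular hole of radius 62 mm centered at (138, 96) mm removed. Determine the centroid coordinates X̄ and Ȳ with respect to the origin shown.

X̄ = 127.58 mm, Ȳ = 101.21 mm

plate: A = 260 × 200 = 52000.00, centroid at (130.00, 100.00).
hole: A = −π·62² = -12076.28, centroid at (138.00, 96.00).
ΣA = 39923.72 mm²
ΣAX̄ = (52000.00)(130.00) + (-12076.28)(138.00) = 5093473.06 mm³
ΣAȲ = (52000.00)(100.00) + (-12076.28)(96.00) = 4040676.91 mm³
X̄ = 5093473.06 / 39923.72 = 127.58 mm
Ȳ = 4040676.91 / 39923.72 = 101.21 mm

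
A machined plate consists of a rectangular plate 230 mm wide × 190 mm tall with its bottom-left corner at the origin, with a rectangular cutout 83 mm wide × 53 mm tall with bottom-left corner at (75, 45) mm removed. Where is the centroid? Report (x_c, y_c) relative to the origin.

x_c = 114.83 mm, y_c = 97.63 mm

plate: A = 230 × 190 = 43700.00, centroid at (115.00, 95.00).
hole: A = −(83 × 53) = -4399.00, centroid at (116.50, 71.50).
ΣA = 39301.00 mm²
ΣAx_c = (43700.00)(115.00) + (-4399.00)(116.50) = 4513016.50 mm³
ΣAy_c = (43700.00)(95.00) + (-4399.00)(71.50) = 3836971.50 mm³
x_c = 4513016.50 / 39301.00 = 114.83 mm
y_c = 3836971.50 / 39301.00 = 97.63 mm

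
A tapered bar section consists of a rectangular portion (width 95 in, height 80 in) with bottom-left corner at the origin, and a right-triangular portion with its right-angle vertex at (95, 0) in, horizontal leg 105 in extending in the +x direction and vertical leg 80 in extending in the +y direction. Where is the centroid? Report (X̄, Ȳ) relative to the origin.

X̄ = 76.86 in, Ȳ = 35.25 in

rectangular portion: A = 95 × 80 = 7600.00, centroid at (47.50, 40.00).
triangular portion: A = ½·105·80 = 4200.00, centroid at (130.00, 26.67).
ΣA = 11800.00 in²
ΣAX̄ = (7600.00)(47.50) + (4200.00)(130.00) = 907000.00 in³
ΣAȲ = (7600.00)(40.00) + (4200.00)(26.67) = 416000.00 in³
X̄ = 907000.00 / 11800.00 = 76.86 in
Ȳ = 416000.00 / 11800.00 = 35.25 in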